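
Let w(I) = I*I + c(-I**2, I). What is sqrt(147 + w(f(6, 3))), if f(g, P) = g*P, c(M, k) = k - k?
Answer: sqrt(471) ≈ 21.703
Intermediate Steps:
c(M, k) = 0
f(g, P) = P*g
w(I) = I**2 (w(I) = I*I + 0 = I**2 + 0 = I**2)
sqrt(147 + w(f(6, 3))) = sqrt(147 + (3*6)**2) = sqrt(147 + 18**2) = sqrt(147 + 324) = sqrt(471)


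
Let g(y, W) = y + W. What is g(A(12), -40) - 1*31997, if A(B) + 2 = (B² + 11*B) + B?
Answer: -31751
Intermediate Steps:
A(B) = -2 + B² + 12*B (A(B) = -2 + ((B² + 11*B) + B) = -2 + (B² + 12*B) = -2 + B² + 12*B)
g(y, W) = W + y
g(A(12), -40) - 1*31997 = (-40 + (-2 + 12² + 12*12)) - 1*31997 = (-40 + (-2 + 144 + 144)) - 31997 = (-40 + 286) - 31997 = 246 - 31997 = -31751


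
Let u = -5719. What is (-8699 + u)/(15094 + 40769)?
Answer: -534/2069 ≈ -0.25810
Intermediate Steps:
(-8699 + u)/(15094 + 40769) = (-8699 - 5719)/(15094 + 40769) = -14418/55863 = -14418*1/55863 = -534/2069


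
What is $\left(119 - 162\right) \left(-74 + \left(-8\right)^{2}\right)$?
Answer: $430$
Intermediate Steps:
$\left(119 - 162\right) \left(-74 + \left(-8\right)^{2}\right) = \left(119 - 162\right) \left(-74 + 64\right) = \left(-43\right) \left(-10\right) = 430$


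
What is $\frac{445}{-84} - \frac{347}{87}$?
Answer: $- \frac{22621}{2436} \approx -9.2861$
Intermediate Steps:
$\frac{445}{-84} - \frac{347}{87} = 445 \left(- \frac{1}{84}\right) - \frac{347}{87} = - \frac{445}{84} - \frac{347}{87} = - \frac{22621}{2436}$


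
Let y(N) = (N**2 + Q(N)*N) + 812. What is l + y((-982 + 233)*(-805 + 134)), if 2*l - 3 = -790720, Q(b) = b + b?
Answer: 1515513118353/2 ≈ 7.5776e+11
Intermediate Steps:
Q(b) = 2*b
l = -790717/2 (l = 3/2 + (1/2)*(-790720) = 3/2 - 395360 = -790717/2 ≈ -3.9536e+5)
y(N) = 812 + 3*N**2 (y(N) = (N**2 + (2*N)*N) + 812 = (N**2 + 2*N**2) + 812 = 3*N**2 + 812 = 812 + 3*N**2)
l + y((-982 + 233)*(-805 + 134)) = -790717/2 + (812 + 3*((-982 + 233)*(-805 + 134))**2) = -790717/2 + (812 + 3*(-749*(-671))**2) = -790717/2 + (812 + 3*502579**2) = -790717/2 + (812 + 3*252585651241) = -790717/2 + (812 + 757756953723) = -790717/2 + 757756954535 = 1515513118353/2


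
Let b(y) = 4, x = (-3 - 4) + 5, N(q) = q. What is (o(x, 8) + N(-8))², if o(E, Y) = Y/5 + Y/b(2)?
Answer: 484/25 ≈ 19.360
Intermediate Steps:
x = -2 (x = -7 + 5 = -2)
o(E, Y) = 9*Y/20 (o(E, Y) = Y/5 + Y/4 = 9*Y/20)
(o(x, 8) + N(-8))² = ((9/20)*8 - 8)² = (18/5 - 8)² = (-22/5)² = 484/25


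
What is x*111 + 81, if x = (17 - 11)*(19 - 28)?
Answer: -5913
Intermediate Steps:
x = -54 (x = 6*(-9) = -54)
x*111 + 81 = -54*111 + 81 = -5994 + 81 = -5913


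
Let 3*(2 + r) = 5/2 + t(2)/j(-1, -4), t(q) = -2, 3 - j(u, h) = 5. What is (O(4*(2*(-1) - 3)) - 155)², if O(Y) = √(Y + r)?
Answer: 144025/6 - 775*I*√30/3 ≈ 24004.0 - 1414.9*I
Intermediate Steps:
j(u, h) = -2 (j(u, h) = 3 - 1*5 = 3 - 5 = -2)
r = -⅚ (r = -2 + (5/2 - 2/(-2))/3 = -2 + (5*(½) - 2*(-½))/3 = -2 + (5/2 + 1)/3 = -2 + (⅓)*(7/2) = -2 + 7/6 = -⅚ ≈ -0.83333)
O(Y) = √(-⅚ + Y) (O(Y) = √(Y - ⅚) = √(-⅚ + Y))
(O(4*(2*(-1) - 3)) - 155)² = (√(-30 + 36*(4*(2*(-1) - 3)))/6 - 155)² = (√(-30 + 36*(4*(-2 - 3)))/6 - 155)² = (√(-30 + 36*(4*(-5)))/6 - 155)² = (√(-30 + 36*(-20))/6 - 155)² = (√(-30 - 720)/6 - 155)² = (√(-750)/6 - 155)² = ((5*I*√30)/6 - 155)² = (5*I*√30/6 - 155)² = (-155 + 5*I*√30/6)²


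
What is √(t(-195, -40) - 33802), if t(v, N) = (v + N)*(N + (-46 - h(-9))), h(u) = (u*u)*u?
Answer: I*√184907 ≈ 430.01*I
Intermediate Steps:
h(u) = u³ (h(u) = u²*u = u³)
t(v, N) = (683 + N)*(N + v) (t(v, N) = (v + N)*(N + (-46 - 1*(-9)³)) = (N + v)*(N + (-46 - 1*(-729))) = (N + v)*(N + (-46 + 729)) = (N + v)*(N + 683) = (N + v)*(683 + N) = (683 + N)*(N + v))
√(t(-195, -40) - 33802) = √(((-40)² + 683*(-40) + 683*(-195) - 40*(-195)) - 33802) = √((1600 - 27320 - 133185 + 7800) - 33802) = √(-151105 - 33802) = √(-184907) = I*√184907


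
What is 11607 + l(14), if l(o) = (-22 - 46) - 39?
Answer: 11500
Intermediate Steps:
l(o) = -107 (l(o) = -68 - 39 = -107)
11607 + l(14) = 11607 - 107 = 11500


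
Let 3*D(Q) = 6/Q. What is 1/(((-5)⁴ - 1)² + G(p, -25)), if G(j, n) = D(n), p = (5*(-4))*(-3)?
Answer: 25/9734398 ≈ 2.5682e-6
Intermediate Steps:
D(Q) = 2/Q (D(Q) = (6/Q)/3 = 2/Q)
p = 60 (p = -20*(-3) = 60)
G(j, n) = 2/n
1/(((-5)⁴ - 1)² + G(p, -25)) = 1/(((-5)⁴ - 1)² + 2/(-25)) = 1/((625 - 1)² + 2*(-1/25)) = 1/(624² - 2/25) = 1/(389376 - 2/25) = 1/(9734398/25) = 25/9734398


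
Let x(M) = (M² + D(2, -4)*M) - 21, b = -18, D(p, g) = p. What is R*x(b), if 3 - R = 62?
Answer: -15753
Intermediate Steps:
R = -59 (R = 3 - 1*62 = 3 - 62 = -59)
x(M) = -21 + M² + 2*M (x(M) = (M² + 2*M) - 21 = -21 + M² + 2*M)
R*x(b) = -59*(-21 + (-18)² + 2*(-18)) = -59*(-21 + 324 - 36) = -59*267 = -15753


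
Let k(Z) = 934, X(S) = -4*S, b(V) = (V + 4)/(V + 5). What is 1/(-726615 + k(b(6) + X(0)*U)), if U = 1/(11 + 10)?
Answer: -1/725681 ≈ -1.3780e-6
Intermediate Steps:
b(V) = (4 + V)/(5 + V)
U = 1/21 ≈ 0.047619
1/(-726615 + k(b(6) + X(0)*U)) = 1/(-726615 + 934) = 1/(-725681) = -1/725681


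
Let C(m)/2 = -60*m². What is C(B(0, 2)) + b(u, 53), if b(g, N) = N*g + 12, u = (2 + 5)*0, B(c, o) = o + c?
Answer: -468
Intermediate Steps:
B(c, o) = c + o
u = 0 (u = 7*0 = 0)
b(g, N) = 12 + N*g
C(m) = -120*m² (C(m) = 2*(-60*m²) = -120*m²)
C(B(0, 2)) + b(u, 53) = -120*(0 + 2)² + (12 + 53*0) = -120*2² + (12 + 0) = -120*4 + 12 = -480 + 12 = -468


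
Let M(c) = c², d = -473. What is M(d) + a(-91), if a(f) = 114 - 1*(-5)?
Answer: 223848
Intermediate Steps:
a(f) = 119 (a(f) = 114 + 5 = 119)
M(d) + a(-91) = (-473)² + 119 = 223729 + 119 = 223848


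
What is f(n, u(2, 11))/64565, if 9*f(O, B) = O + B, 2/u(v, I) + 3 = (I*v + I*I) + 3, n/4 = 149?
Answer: 1894/1846559 ≈ 0.0010257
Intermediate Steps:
n = 596 (n = 4*149 = 596)
u(v, I) = 2/(I² + I*v) (u(v, I) = 2/(-3 + ((I*v + I*I) + 3)) = 2/(-3 + ((I*v + I²) + 3)) = 2/(-3 + ((I² + I*v) + 3)) = 2/(-3 + (3 + I² + I*v)) = 2/(I² + I*v))
f(O, B) = B/9 + O/9 (f(O, B) = (O + B)/9 = (B + O)/9 = B/9 + O/9)
f(n, u(2, 11))/64565 = ((2/(11*(11 + 2)))/9 + (⅑)*596)/64565 = ((2*(1/11)/13)/9 + 596/9)*(1/64565) = ((2*(1/11)*(1/13))/9 + 596/9)*(1/64565) = ((⅑)*(2/143) + 596/9)*(1/64565) = (2/1287 + 596/9)*(1/64565) = (9470/143)*(1/64565) = 1894/1846559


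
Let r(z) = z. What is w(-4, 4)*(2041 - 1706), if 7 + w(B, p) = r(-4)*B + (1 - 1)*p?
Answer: 3015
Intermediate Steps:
w(B, p) = -7 - 4*B (w(B, p) = -7 + (-4*B + (1 - 1)*p) = -7 + (-4*B + 0*p) = -7 + (-4*B + 0) = -7 - 4*B)
w(-4, 4)*(2041 - 1706) = (-7 - 4*(-4))*(2041 - 1706) = (-7 + 16)*335 = 9*335 = 3015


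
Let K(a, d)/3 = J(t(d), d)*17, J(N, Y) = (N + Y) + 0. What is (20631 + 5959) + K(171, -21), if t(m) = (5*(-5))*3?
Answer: 21694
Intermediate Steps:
t(m) = -75 (t(m) = -25*3 = -75)
J(N, Y) = N + Y
K(a, d) = -3825 + 51*d (K(a, d) = 3*((-75 + d)*17) = 3*(-1275 + 17*d) = -3825 + 51*d)
(20631 + 5959) + K(171, -21) = (20631 + 5959) + (-3825 + 51*(-21)) = 26590 + (-3825 - 1071) = 26590 - 4896 = 21694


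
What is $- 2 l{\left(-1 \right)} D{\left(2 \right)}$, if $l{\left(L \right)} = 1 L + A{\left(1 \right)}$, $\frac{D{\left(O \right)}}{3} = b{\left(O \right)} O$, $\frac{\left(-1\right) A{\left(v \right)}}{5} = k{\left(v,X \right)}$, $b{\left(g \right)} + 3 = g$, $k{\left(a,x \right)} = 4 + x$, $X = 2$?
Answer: $-372$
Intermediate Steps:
$b{\left(g \right)} = -3 + g$
$A{\left(v \right)} = -30$ ($A{\left(v \right)} = - 5 \left(4 + 2\right) = \left(-5\right) 6 = -30$)
$D{\left(O \right)} = 3 O \left(-3 + O\right)$ ($D{\left(O \right)} = 3 \left(-3 + O\right) O = 3 O \left(-3 + O\right)$)
$l{\left(L \right)} = -30 + L$ ($l{\left(L \right)} = 1 L - 30 = L - 30 = -30 + L$)
$- 2 l{\left(-1 \right)} D{\left(2 \right)} = - 2 \left(-30 - 1\right) 3 \cdot 2 \left(-3 + 2\right) = \left(-2\right) \left(-31\right) 3 \cdot 2 \left(-1\right) = 62 \left(-6\right) = -372$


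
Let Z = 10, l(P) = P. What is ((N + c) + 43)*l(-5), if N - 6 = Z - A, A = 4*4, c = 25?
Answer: -340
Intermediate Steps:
A = 16
N = 0 (N = 6 + (10 - 1*16) = 6 + (10 - 16) = 6 - 6 = 0)
((N + c) + 43)*l(-5) = ((0 + 25) + 43)*(-5) = (25 + 43)*(-5) = 68*(-5) = -340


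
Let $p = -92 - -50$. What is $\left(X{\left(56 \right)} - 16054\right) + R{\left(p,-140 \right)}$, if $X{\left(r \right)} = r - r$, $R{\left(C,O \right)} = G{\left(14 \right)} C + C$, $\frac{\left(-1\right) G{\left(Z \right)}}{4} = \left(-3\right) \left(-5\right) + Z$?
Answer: $-11224$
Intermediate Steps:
$p = -42$ ($p = -92 + 50 = -42$)
$G{\left(Z \right)} = -60 - 4 Z$ ($G{\left(Z \right)} = - 4 \left(\left(-3\right) \left(-5\right) + Z\right) = - 4 \left(15 + Z\right) = -60 - 4 Z$)
$R{\left(C,O \right)} = - 115 C$ ($R{\left(C,O \right)} = \left(-60 - 56\right) C + C = - 116 C + C = - 115 C$)
$X{\left(r \right)} = 0$
$\left(X{\left(56 \right)} - 16054\right) + R{\left(p,-140 \right)} = \left(0 - 16054\right) - -4830 = -16054 + 4830 = -11224$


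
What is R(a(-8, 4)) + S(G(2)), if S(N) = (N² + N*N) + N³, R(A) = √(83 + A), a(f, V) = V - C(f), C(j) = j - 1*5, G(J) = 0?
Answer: 10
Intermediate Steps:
C(j) = -5 + j (C(j) = j - 5 = -5 + j)
a(f, V) = 5 + V - f (a(f, V) = V - (-5 + f) = V + (5 - f) = 5 + V - f)
S(N) = N³ + 2*N² (S(N) = (N² + N²) + N³ = 2*N² + N³ = N³ + 2*N²)
R(a(-8, 4)) + S(G(2)) = √(83 + (5 + 4 - 1*(-8))) + 0²*(2 + 0) = √(83 + (5 + 4 + 8)) + 0*2 = √(83 + 17) + 0 = √100 + 0 = 10 + 0 = 10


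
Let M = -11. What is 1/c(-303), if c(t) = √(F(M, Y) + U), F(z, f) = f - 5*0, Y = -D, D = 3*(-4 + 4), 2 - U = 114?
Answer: -I*√7/28 ≈ -0.094491*I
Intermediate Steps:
U = -112 (U = 2 - 1*114 = 2 - 114 = -112)
D = 0 (D = 3*0 = 0)
Y = 0 (Y = -1*0 = 0)
F(z, f) = f (F(z, f) = f + 0 = f)
c(t) = 4*I*√7 (c(t) = √(0 - 112) = √(-112) = 4*I*√7)
1/c(-303) = 1/(4*I*√7) = -I*√7/28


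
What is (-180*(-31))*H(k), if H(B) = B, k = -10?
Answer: -55800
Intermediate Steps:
(-180*(-31))*H(k) = -180*(-31)*(-10) = 5580*(-10) = -55800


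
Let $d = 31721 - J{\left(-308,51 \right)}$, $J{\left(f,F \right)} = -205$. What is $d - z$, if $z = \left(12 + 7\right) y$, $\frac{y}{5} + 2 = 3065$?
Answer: $-259059$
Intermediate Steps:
$y = 15315$ ($y = -10 + 5 \cdot 3065 = -10 + 15325 = 15315$)
$d = 31926$ ($d = 31721 - -205 = 31721 + 205 = 31926$)
$z = 290985$ ($z = \left(12 + 7\right) 15315 = 19 \cdot 15315 = 290985$)
$d - z = 31926 - 290985 = -259059$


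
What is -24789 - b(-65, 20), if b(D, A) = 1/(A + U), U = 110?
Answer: -3222571/130 ≈ -24789.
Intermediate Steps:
b(D, A) = 1/(110 + A) (b(D, A) = 1/(A + 110) = 1/(110 + A))
-24789 - b(-65, 20) = -24789 - 1/(110 + 20) = -24789 - 1/130 = -3222571/130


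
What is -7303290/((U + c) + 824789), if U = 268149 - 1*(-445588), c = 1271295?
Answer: -2434430/936607 ≈ -2.5992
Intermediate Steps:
U = 713737 (U = 268149 + 445588 = 713737)
-7303290/((U + c) + 824789) = -7303290/((713737 + 1271295) + 824789) = -7303290/(1985032 + 824789) = -7303290/2809821 = -7303290*1/2809821 = -2434430/936607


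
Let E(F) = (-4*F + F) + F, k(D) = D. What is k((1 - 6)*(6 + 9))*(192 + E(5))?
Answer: -13650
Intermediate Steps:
E(F) = -2*F (E(F) = -3*F + F = -2*F)
k((1 - 6)*(6 + 9))*(192 + E(5)) = ((1 - 6)*(6 + 9))*(192 - 2*5) = (-5*15)*(192 - 10) = -75*182 = -13650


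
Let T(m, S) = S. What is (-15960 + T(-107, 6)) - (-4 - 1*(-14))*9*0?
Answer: -15954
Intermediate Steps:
(-15960 + T(-107, 6)) - (-4 - 1*(-14))*9*0 = (-15960 + 6) - (-4 - 1*(-14))*9*0 = -15954 - (-4 + 14)*9*0 = -15954 - 10*9*0 = -15954 - 90*0 = -15954 - 1*0 = -15954 + 0 = -15954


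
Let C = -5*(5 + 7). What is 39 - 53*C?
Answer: 3219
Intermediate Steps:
C = -60 (C = -5*12 = -60)
39 - 53*C = 39 - 53*(-60) = 39 + 3180 = 3219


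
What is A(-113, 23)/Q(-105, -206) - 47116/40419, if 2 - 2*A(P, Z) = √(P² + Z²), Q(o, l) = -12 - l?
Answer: -9100085/7841286 - √13298/388 ≈ -1.4577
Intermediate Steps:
A(P, Z) = 1 - √(P² + Z²)/2
A(-113, 23)/Q(-105, -206) - 47116/40419 = (1 - √((-113)² + 23²)/2)/(-12 - 1*(-206)) - 47116/40419 = (1 - √(12769 + 529)/2)/(-12 + 206) - 47116*1/40419 = (1 - √13298/2)/194 - 47116/40419 = (1 - √13298/2)*(1/194) - 47116/40419 = (1/194 - √13298/388) - 47116/40419 = -9100085/7841286 - √13298/388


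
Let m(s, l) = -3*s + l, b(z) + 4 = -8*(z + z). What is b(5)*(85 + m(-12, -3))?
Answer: -9912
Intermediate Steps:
b(z) = -4 - 16*z (b(z) = -4 - 8*(z + z) = -4 - 16*z)
m(s, l) = l - 3*s
b(5)*(85 + m(-12, -3)) = (-4 - 16*5)*(85 + (-3 - 3*(-12))) = (-4 - 80)*(85 + (-3 + 36)) = -84*(85 + 33) = -84*118 = -9912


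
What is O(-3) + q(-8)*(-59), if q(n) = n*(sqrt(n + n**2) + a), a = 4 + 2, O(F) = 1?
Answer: 2833 + 944*sqrt(14) ≈ 6365.1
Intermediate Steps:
a = 6
q(n) = n*(6 + sqrt(n + n**2)) (q(n) = n*(sqrt(n + n**2) + 6) = n*(6 + sqrt(n + n**2)))
O(-3) + q(-8)*(-59) = 1 - 8*(6 + sqrt(-8*(1 - 8)))*(-59) = 1 - 8*(6 + sqrt(-8*(-7)))*(-59) = 1 - 8*(6 + sqrt(56))*(-59) = 1 - 8*(6 + 2*sqrt(14))*(-59) = 1 + (-48 - 16*sqrt(14))*(-59) = 1 + (2832 + 944*sqrt(14)) = 2833 + 944*sqrt(14)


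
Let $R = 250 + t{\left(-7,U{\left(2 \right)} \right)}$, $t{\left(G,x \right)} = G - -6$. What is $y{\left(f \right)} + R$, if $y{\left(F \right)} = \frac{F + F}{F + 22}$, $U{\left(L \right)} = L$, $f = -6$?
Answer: $\frac{993}{4} \approx 248.25$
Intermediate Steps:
$t{\left(G,x \right)} = 6 + G$ ($t{\left(G,x \right)} = G + 6 = 6 + G$)
$R = 249$ ($R = 250 + \left(6 - 7\right) = 250 - 1 = 249$)
$y{\left(F \right)} = \frac{2 F}{22 + F}$
$y{\left(f \right)} + R = 2 \left(-6\right) \frac{1}{22 - 6} + 249 = 2 \left(-6\right) \frac{1}{16} + 249 = - \frac{3}{4} + 249 = \frac{993}{4}$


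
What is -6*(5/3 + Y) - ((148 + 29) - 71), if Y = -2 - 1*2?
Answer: -92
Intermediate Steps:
Y = -4 (Y = -2 - 2 = -4)
-6*(5/3 + Y) - ((148 + 29) - 71) = -6*(5/3 - 4) - ((148 + 29) - 71) = -6*(5*(⅓) - 4) - (177 - 71) = -6*(5/3 - 4) - 1*106 = -6*(-7/3) - 106 = 14 - 106 = -92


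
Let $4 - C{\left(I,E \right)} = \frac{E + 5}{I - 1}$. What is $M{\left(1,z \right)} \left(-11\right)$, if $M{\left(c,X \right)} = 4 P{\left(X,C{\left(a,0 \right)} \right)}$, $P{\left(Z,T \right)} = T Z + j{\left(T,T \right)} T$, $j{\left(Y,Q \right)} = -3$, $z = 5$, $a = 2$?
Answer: $88$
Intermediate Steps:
$C{\left(I,E \right)} = 4 - \frac{5 + E}{-1 + I}$ ($C{\left(I,E \right)} = 4 - \frac{E + 5}{I - 1} = 4 - \frac{5 + E}{-1 + I}$)
$P{\left(Z,T \right)} = - 3 T + T Z$ ($P{\left(Z,T \right)} = T Z - 3 T = - 3 T + T Z$)
$M{\left(c,X \right)} = 12 - 4 X$ ($M{\left(c,X \right)} = 4 \frac{-9 - 0 + 4 \cdot 2}{-1 + 2} \left(-3 + X\right) = 4 \frac{-9 + 0 + 8}{1} \left(-3 + X\right) = 4 \cdot 1 \left(-1\right) \left(-3 + X\right) = 4 \left(- (-3 + X)\right) = 4 \left(3 - X\right) = 12 - 4 X$)
$M{\left(1,z \right)} \left(-11\right) = \left(12 - 20\right) \left(-11\right) = \left(-8\right) \left(-11\right) = 88$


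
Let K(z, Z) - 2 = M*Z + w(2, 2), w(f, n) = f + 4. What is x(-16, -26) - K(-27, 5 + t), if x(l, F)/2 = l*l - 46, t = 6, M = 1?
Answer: 401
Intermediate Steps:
w(f, n) = 4 + f
x(l, F) = -92 + 2*l**2 (x(l, F) = 2*(l*l - 46) = 2*(l**2 - 46) = 2*(-46 + l**2) = -92 + 2*l**2)
K(z, Z) = 8 + Z (K(z, Z) = 2 + (1*Z + (4 + 2)) = 2 + (Z + 6) = 2 + (6 + Z) = 8 + Z)
x(-16, -26) - K(-27, 5 + t) = (-92 + 2*(-16)**2) - (8 + (5 + 6)) = (-92 + 2*256) - (8 + 11) = (-92 + 512) - 1*19 = 420 - 19 = 401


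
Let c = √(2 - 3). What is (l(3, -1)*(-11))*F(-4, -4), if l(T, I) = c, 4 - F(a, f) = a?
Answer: -88*I ≈ -88.0*I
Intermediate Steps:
c = I (c = √(-1) = I ≈ 1.0*I)
F(a, f) = 4 - a
l(T, I) = I
(l(3, -1)*(-11))*F(-4, -4) = (I*(-11))*(4 - 1*(-4)) = (-11*I)*(4 + 4) = -11*I*8 = -88*I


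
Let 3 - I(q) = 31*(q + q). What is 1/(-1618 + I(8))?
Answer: -1/2111 ≈ -0.00047371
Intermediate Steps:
I(q) = 3 - 62*q (I(q) = 3 - 31*(q + q) = 3 - 31*2*q = 3 - 62*q)
1/(-1618 + I(8)) = 1/(-1618 + (3 - 62*8)) = 1/(-1618 + (3 - 496)) = 1/(-1618 - 493) = 1/(-2111) = -1/2111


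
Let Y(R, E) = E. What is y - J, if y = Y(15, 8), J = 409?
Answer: -401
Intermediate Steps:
y = 8
y - J = 8 - 1*409 = 8 - 409 = -401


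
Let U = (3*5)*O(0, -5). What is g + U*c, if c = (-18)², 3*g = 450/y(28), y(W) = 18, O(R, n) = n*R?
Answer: 25/3 ≈ 8.3333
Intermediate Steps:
O(R, n) = R*n
g = 25/3 (g = (450/18)/3 = (450*(1/18))/3 = (⅓)*25 = 25/3 ≈ 8.3333)
c = 324
U = 0 (U = (3*5)*(0*(-5)) = 15*0 = 0)
g + U*c = 25/3 + 0*324 = 25/3 + 0 = 25/3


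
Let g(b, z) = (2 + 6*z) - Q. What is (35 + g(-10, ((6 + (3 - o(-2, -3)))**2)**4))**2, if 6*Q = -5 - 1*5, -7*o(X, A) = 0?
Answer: 600378720951116836/9 ≈ 6.6709e+16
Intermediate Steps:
o(X, A) = 0 (o(X, A) = -1/7*0 = 0)
Q = -5/3 (Q = (-5 - 1*5)/6 = (-5 - 5)/6 = (1/6)*(-10) = -5/3 ≈ -1.6667)
g(b, z) = 11/3 + 6*z (g(b, z) = (2 + 6*z) - 1*(-5/3) = (2 + 6*z) + 5/3 = 11/3 + 6*z)
(35 + g(-10, ((6 + (3 - o(-2, -3)))**2)**4))**2 = (35 + (11/3 + 6*((6 + (3 - 1*0))**2)**4))**2 = (35 + (11/3 + 6*((6 + (3 + 0))**2)**4))**2 = (35 + (11/3 + 6*((6 + 3)**2)**4))**2 = (35 + (11/3 + 6*(9**2)**4))**2 = (35 + (11/3 + 6*81**4))**2 = (35 + (11/3 + 6*43046721))**2 = (35 + (11/3 + 258280326))**2 = (35 + 774840989/3)**2 = (774841094/3)**2 = 600378720951116836/9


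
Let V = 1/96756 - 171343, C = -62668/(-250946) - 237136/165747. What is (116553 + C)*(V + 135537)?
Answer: -8397475149777786550521355/2012212600414236 ≈ -4.1733e+9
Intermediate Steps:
C = -24560648830/20796773331 (C = -62668*(-1/250946) - 237136*1/165747 = 31334/125473 - 237136/165747 = -24560648830/20796773331 ≈ -1.1810)
V = -16578463307/96756 (V = 1/96756 - 171343 = -16578463307/96756 ≈ -1.7134e+5)
(116553 + C)*(V + 135537) = (116553 - 24560648830/20796773331)*(-16578463307/96756 + 135537) = (2423901761399213/20796773331)*(-3464445335/96756) = -8397475149777786550521355/2012212600414236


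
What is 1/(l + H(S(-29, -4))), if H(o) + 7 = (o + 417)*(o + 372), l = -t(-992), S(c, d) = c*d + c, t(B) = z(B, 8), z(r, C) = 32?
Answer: 1/231297 ≈ 4.3234e-6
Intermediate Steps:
t(B) = 32
S(c, d) = c + c*d
l = -32 (l = -1*32 = -32)
H(o) = -7 + (372 + o)*(417 + o) (H(o) = -7 + (o + 417)*(o + 372) = -7 + (417 + o)*(372 + o) = -7 + (372 + o)*(417 + o))
1/(l + H(S(-29, -4))) = 1/(-32 + (155117 + (-29*(1 - 4))**2 + 789*(-29*(1 - 4)))) = 1/(-32 + (155117 + (-29*(-3))**2 + 789*(-29*(-3)))) = 1/(-32 + (155117 + 87**2 + 789*87)) = 1/(-32 + (155117 + 7569 + 68643)) = 1/(-32 + 231329) = 1/231297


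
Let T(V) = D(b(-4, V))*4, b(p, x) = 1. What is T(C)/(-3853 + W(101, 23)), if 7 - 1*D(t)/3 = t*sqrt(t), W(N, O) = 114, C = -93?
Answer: -72/3739 ≈ -0.019256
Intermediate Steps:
D(t) = 21 - 3*t**(3/2) (D(t) = 21 - 3*t*sqrt(t) = 21 - 3*t**(3/2))
T(V) = 72 (T(V) = (21 - 3*1**(3/2))*4 = (21 - 3*1)*4 = (21 - 3)*4 = 18*4 = 72)
T(C)/(-3853 + W(101, 23)) = 72/(-3853 + 114) = 72/(-3739) = 72*(-1/3739) = -72/3739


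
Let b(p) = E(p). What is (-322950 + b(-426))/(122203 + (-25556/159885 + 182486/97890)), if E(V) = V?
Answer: -84353398426440/31877387672587 ≈ -2.6462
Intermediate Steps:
b(p) = p
(-322950 + b(-426))/(122203 + (-25556/159885 + 182486/97890)) = (-322950 - 426)/(122203 + (-25556/159885 + 182486/97890)) = -323376/(122203 + (-25556*1/159885 + 182486*(1/97890))) = -323376/(122203 + (-25556/159885 + 91243/48945)) = -323376/(122203 + 889169909/521704755) = -323376/63754775345174/521704755 = -323376*521704755/63754775345174 = -84353398426440/31877387672587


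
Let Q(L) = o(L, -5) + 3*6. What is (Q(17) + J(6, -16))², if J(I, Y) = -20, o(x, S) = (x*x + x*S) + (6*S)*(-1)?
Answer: 53824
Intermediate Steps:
o(x, S) = x² - 6*S + S*x (o(x, S) = (x² + S*x) - 6*S = x² - 6*S + S*x)
Q(L) = 48 + L² - 5*L (Q(L) = (L² - 6*(-5) - 5*L) + 3*6 = (L² + 30 - 5*L) + 18 = (30 + L² - 5*L) + 18 = 48 + L² - 5*L)
(Q(17) + J(6, -16))² = ((48 + 17² - 5*17) - 20)² = ((48 + 289 - 85) - 20)² = (252 - 20)² = 232² = 53824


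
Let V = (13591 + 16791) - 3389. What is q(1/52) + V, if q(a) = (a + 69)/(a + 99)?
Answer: 138990546/5149 ≈ 26994.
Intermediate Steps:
V = 26993 (V = 30382 - 3389 = 26993)
q(a) = (69 + a)/(99 + a)
q(1/52) + V = (69 + 1/52)/(99 + 1/52) + 26993 = (3589/52)/(5149/52) + 26993 = (52/5149)*(3589/52) + 26993 = 3589/5149 + 26993 = 138990546/5149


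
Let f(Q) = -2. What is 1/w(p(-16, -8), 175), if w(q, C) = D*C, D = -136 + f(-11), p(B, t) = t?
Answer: -1/24150 ≈ -4.1408e-5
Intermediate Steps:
D = -138 (D = -136 - 2 = -138)
w(q, C) = -138*C
1/w(p(-16, -8), 175) = 1/(-138*175) = 1/(-24150) = -1/24150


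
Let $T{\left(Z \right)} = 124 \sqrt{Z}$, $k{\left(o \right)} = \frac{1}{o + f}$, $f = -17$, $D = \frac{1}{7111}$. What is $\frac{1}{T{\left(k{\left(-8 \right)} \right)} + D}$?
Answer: $\frac{177775}{777507751721} - \frac{31351119020 i}{777507751721} \approx 2.2865 \cdot 10^{-7} - 0.040323 i$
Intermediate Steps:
$D = \frac{1}{7111} \approx 0.00014063$
$k{\left(o \right)} = \frac{1}{-17 + o}$ ($k{\left(o \right)} = \frac{1}{o - 17} = \frac{1}{-17 + o}$)
$\frac{1}{T{\left(k{\left(-8 \right)} \right)} + D} = \frac{1}{124 \sqrt{\frac{1}{-17 - 8}} + \frac{1}{7111}} = \frac{1}{124 \sqrt{\frac{1}{-25}} + \frac{1}{7111}} = \frac{1}{124 \sqrt{- \frac{1}{25}} + \frac{1}{7111}} = \frac{1}{124 \frac{i}{5} + \frac{1}{7111}} = \frac{1}{\frac{124 i}{5} + \frac{1}{7111}} = \frac{1}{\frac{1}{7111} + \frac{124 i}{5}} = \frac{1264158025 \left(\frac{1}{7111} - \frac{124 i}{5}\right)}{777507751721}$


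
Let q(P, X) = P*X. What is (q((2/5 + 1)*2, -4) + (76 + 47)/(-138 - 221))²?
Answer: 429276961/3222025 ≈ 133.23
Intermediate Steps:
(q((2/5 + 1)*2, -4) + (76 + 47)/(-138 - 221))² = (((2/5 + 1)*2)*(-4) + (76 + 47)/(-138 - 221))² = (((2*(⅕) + 1)*2)*(-4) + 123/(-359))² = (((⅖ + 1)*2)*(-4) + 123*(-1/359))² = (((7/5)*2)*(-4) - 123/359)² = ((14/5)*(-4) - 123/359)² = (-56/5 - 123/359)² = (-20719/1795)² = 429276961/3222025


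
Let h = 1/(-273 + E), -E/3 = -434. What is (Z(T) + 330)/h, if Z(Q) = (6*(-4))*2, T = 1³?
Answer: 290178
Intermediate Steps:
E = 1302 (E = -3*(-434) = 1302)
T = 1
Z(Q) = -48 (Z(Q) = -24*2 = -48)
h = 1/1029 (h = 1/(-273 + 1302) = 1/1029 ≈ 0.00097182)
(Z(T) + 330)/h = (-48 + 330)/(1/1029) = 1029*282 = 290178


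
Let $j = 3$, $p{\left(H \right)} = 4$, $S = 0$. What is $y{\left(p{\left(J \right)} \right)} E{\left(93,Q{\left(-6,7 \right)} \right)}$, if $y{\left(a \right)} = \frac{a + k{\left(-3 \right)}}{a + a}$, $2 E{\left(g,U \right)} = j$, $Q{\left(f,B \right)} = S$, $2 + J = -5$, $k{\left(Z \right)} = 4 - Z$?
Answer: $\frac{33}{16} \approx 2.0625$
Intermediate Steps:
$J = -7$ ($J = -2 - 5 = -7$)
$Q{\left(f,B \right)} = 0$
$E{\left(g,U \right)} = \frac{3}{2}$ ($E{\left(g,U \right)} = \frac{1}{2} \cdot 3 = \frac{3}{2}$)
$y{\left(a \right)} = \frac{7 + a}{2 a}$ ($y{\left(a \right)} = \frac{a + \left(4 - -3\right)}{a + a} = \frac{a + \left(4 + 3\right)}{2 a} = \left(a + 7\right) \frac{1}{2 a} = \left(7 + a\right) \frac{1}{2 a} = \frac{7 + a}{2 a}$)
$y{\left(p{\left(J \right)} \right)} E{\left(93,Q{\left(-6,7 \right)} \right)} = \frac{7 + 4}{2 \cdot 4} \cdot \frac{3}{2} = \frac{1}{2} \cdot \frac{1}{4} \cdot 11 \cdot \frac{3}{2} = \frac{11}{8} \cdot \frac{3}{2} = \frac{33}{16}$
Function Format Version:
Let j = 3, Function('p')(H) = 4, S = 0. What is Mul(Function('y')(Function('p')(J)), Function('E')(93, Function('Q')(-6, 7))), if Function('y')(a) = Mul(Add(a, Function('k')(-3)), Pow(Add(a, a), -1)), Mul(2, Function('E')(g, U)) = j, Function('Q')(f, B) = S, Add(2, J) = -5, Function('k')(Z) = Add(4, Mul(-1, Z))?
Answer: Rational(33, 16) ≈ 2.0625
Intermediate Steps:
J = -7 (J = Add(-2, -5) = -7)
Function('Q')(f, B) = 0
Function('E')(g, U) = Rational(3, 2) (Function('E')(g, U) = Mul(Rational(1, 2), 3) = Rational(3, 2))
Function('y')(a) = Mul(Rational(1, 2), Pow(a, -1), Add(7, a)) (Function('y')(a) = Mul(Add(a, Add(4, Mul(-1, -3))), Pow(Add(a, a), -1)) = Mul(Add(a, Add(4, 3)), Pow(Mul(2, a), -1)) = Mul(Add(a, 7), Mul(Rational(1, 2), Pow(a, -1))) = Mul(Add(7, a), Mul(Rational(1, 2), Pow(a, -1))) = Mul(Rational(1, 2), Pow(a, -1), Add(7, a)))
Mul(Function('y')(Function('p')(J)), Function('E')(93, Function('Q')(-6, 7))) = Mul(Mul(Rational(1, 2), Pow(4, -1), Add(7, 4)), Rational(3, 2)) = Mul(Mul(Rational(1, 2), Rational(1, 4), 11), Rational(3, 2)) = Mul(Rational(11, 8), Rational(3, 2)) = Rational(33, 16)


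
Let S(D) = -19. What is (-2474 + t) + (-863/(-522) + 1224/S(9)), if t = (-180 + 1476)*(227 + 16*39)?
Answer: 10913362865/9918 ≈ 1.1004e+6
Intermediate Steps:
t = 1102896 (t = 1296*(227 + 624) = 1296*851 = 1102896)
(-2474 + t) + (-863/(-522) + 1224/S(9)) = (-2474 + 1102896) + (-863/(-522) + 1224/(-19)) = 1100422 + (-863*(-1/522) + 1224*(-1/19)) = 1100422 + (863/522 - 1224/19) = 1100422 - 622531/9918 = 10913362865/9918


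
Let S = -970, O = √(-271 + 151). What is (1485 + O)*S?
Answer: -1440450 - 1940*I*√30 ≈ -1.4405e+6 - 10626.0*I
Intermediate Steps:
O = 2*I*√30 (O = √(-120) = 2*I*√30 ≈ 10.954*I)
(1485 + O)*S = (1485 + 2*I*√30)*(-970) = -1440450 - 1940*I*√30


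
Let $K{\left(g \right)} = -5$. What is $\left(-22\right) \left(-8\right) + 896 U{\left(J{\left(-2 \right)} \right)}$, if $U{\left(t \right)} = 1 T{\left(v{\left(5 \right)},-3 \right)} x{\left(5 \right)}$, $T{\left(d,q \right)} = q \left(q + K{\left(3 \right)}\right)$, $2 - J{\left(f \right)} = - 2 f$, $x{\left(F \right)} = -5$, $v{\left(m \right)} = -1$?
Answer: $-107344$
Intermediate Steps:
$J{\left(f \right)} = 2 + 2 f$ ($J{\left(f \right)} = 2 - - 2 f = 2 + 2 f$)
$T{\left(d,q \right)} = q \left(-5 + q\right)$ ($T{\left(d,q \right)} = q \left(q - 5\right) = q \left(-5 + q\right)$)
$U{\left(t \right)} = -120$ ($U{\left(t \right)} = 1 \left(- 3 \left(-5 - 3\right)\right) \left(-5\right) = 1 \left(\left(-3\right) \left(-8\right)\right) \left(-5\right) = 1 \cdot 24 \left(-5\right) = 24 \left(-5\right) = -120$)
$\left(-22\right) \left(-8\right) + 896 U{\left(J{\left(-2 \right)} \right)} = \left(-22\right) \left(-8\right) + 896 \left(-120\right) = 176 - 107520 = -107344$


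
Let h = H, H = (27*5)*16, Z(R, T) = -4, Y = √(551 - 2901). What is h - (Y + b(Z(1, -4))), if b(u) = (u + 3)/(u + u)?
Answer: 17279/8 - 5*I*√94 ≈ 2159.9 - 48.477*I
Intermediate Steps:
Y = 5*I*√94 (Y = √(-2350) = 5*I*√94 ≈ 48.477*I)
H = 2160 (H = 135*16 = 2160)
h = 2160
b(u) = (3 + u)/(2*u) (b(u) = (3 + u)/((2*u)) = (3 + u)*(1/(2*u)) = (3 + u)/(2*u))
h - (Y + b(Z(1, -4))) = 2160 - (5*I*√94 + (½)*(3 - 4)/(-4)) = 2160 - (5*I*√94 + (½)*(-¼)*(-1)) = 2160 - (5*I*√94 + ⅛) = 2160 - (⅛ + 5*I*√94) = 2160 + (-⅛ - 5*I*√94) = 17279/8 - 5*I*√94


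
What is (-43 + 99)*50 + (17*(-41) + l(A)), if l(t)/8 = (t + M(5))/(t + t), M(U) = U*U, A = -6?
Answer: 6271/3 ≈ 2090.3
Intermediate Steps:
M(U) = U**2
l(t) = 4*(25 + t)/t (l(t) = 8*((t + 5**2)/(t + t)) = 8*((t + 25)/((2*t))) = 8*((25 + t)*(1/(2*t))) = 8*((25 + t)/(2*t)) = 4*(25 + t)/t)
(-43 + 99)*50 + (17*(-41) + l(A)) = (-43 + 99)*50 + (17*(-41) + (4 + 100/(-6))) = 56*50 + (-697 + (4 + 100*(-1/6))) = 2800 + (-697 + (4 - 50/3)) = 2800 + (-697 - 38/3) = 2800 - 2129/3 = 6271/3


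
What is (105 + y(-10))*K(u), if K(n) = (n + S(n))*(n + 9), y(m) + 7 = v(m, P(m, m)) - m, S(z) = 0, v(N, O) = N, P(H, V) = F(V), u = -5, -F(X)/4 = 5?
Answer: -1960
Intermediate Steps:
F(X) = -20 (F(X) = -4*5 = -20)
P(H, V) = -20
y(m) = -7 (y(m) = -7 + (m - m) = -7 + 0 = -7)
K(n) = n*(9 + n) (K(n) = (n + 0)*(n + 9) = n*(9 + n))
(105 + y(-10))*K(u) = (105 - 7)*(-5*(9 - 5)) = 98*(-5*4) = 98*(-20) = -1960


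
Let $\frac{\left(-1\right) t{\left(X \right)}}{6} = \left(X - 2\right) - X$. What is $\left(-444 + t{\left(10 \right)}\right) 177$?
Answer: $-76464$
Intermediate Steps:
$t{\left(X \right)} = 12$ ($t{\left(X \right)} = - 6 \left(\left(X - 2\right) - X\right) = - 6 \left(\left(-2 + X\right) - X\right) = \left(-6\right) \left(-2\right) = 12$)
$\left(-444 + t{\left(10 \right)}\right) 177 = \left(-444 + 12\right) 177 = \left(-432\right) 177 = -76464$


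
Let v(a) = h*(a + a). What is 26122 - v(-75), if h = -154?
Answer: 3022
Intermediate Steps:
v(a) = -308*a (v(a) = -154*(a + a) = -308*a)
26122 - v(-75) = 26122 - (-308)*(-75) = 26122 - 1*23100 = 26122 - 23100 = 3022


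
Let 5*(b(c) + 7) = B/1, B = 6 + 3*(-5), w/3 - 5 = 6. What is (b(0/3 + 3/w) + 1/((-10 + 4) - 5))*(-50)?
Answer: 4890/11 ≈ 444.55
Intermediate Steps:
w = 33 (w = 15 + 3*6 = 15 + 18 = 33)
B = -9 (B = 6 - 15 = -9)
b(c) = -44/5 (b(c) = -7 + (-9/1)/5 = -7 + (-9*1)/5 = -7 + (⅕)*(-9) = -7 - 9/5 = -44/5)
(b(0/3 + 3/w) + 1/((-10 + 4) - 5))*(-50) = (-44/5 + 1/((-10 + 4) - 5))*(-50) = (-44/5 + 1/(-6 - 5))*(-50) = (-44/5 + 1/(-11))*(-50) = (-44/5 - 1/11)*(-50) = -489/55*(-50) = 4890/11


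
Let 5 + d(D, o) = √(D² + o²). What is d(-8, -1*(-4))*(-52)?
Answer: 260 - 208*√5 ≈ -205.10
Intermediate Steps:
d(D, o) = -5 + √(D² + o²)
d(-8, -1*(-4))*(-52) = (-5 + √((-8)² + (-1*(-4))²))*(-52) = (-5 + √(64 + 4²))*(-52) = (-5 + √(64 + 16))*(-52) = (-5 + √80)*(-52) = (-5 + 4*√5)*(-52) = 260 - 208*√5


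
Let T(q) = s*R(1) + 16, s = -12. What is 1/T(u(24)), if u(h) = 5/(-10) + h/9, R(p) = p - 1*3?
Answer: 1/40 ≈ 0.025000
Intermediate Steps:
R(p) = -3 + p (R(p) = p - 3 = -3 + p)
u(h) = -½ + h/9 (u(h) = 5*(-⅒) + h*(⅑) = -½ + h/9)
T(q) = 40 (T(q) = -12*(-3 + 1) + 16 = -12*(-2) + 16 = 24 + 16 = 40)
1/T(u(24)) = 1/40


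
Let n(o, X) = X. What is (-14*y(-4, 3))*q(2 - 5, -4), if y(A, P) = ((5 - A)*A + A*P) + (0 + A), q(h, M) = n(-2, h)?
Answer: -2184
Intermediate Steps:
q(h, M) = h
y(A, P) = A + A*P + A*(5 - A) (y(A, P) = (A*(5 - A) + A*P) + A = (A*P + A*(5 - A)) + A = A + A*P + A*(5 - A))
(-14*y(-4, 3))*q(2 - 5, -4) = (-(-56)*(6 + 3 - 1*(-4)))*(2 - 5) = -(-56)*(6 + 3 + 4)*(-3) = -(-56)*13*(-3) = -14*(-52)*(-3) = 728*(-3) = -2184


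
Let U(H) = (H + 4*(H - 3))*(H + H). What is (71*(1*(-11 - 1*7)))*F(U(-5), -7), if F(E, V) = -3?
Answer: 3834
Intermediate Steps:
U(H) = 2*H*(-12 + 5*H) (U(H) = (H + 4*(-3 + H))*(2*H) = (H + (-12 + 4*H))*(2*H) = (-12 + 5*H)*(2*H) = 2*H*(-12 + 5*H))
(71*(1*(-11 - 1*7)))*F(U(-5), -7) = (71*(1*(-11 - 1*7)))*(-3) = (71*(1*(-11 - 7)))*(-3) = (71*(1*(-18)))*(-3) = (71*(-18))*(-3) = -1278*(-3) = 3834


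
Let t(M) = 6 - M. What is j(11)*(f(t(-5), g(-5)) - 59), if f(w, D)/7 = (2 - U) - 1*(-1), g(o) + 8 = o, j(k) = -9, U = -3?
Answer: 153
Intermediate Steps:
g(o) = -8 + o
f(w, D) = 42 (f(w, D) = 7*((2 - 1*(-3)) - 1*(-1)) = 7*((2 + 3) + 1) = 7*(5 + 1) = 7*6 = 42)
j(11)*(f(t(-5), g(-5)) - 59) = -9*(42 - 59) = -9*(-17) = 153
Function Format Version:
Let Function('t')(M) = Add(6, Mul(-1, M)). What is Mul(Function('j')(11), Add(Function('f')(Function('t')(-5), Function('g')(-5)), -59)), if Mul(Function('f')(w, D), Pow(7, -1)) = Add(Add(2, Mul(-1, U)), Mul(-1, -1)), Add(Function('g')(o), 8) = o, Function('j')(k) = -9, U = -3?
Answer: 153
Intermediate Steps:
Function('g')(o) = Add(-8, o)
Function('f')(w, D) = 42 (Function('f')(w, D) = Mul(7, Add(Add(2, Mul(-1, -3)), Mul(-1, -1))) = Mul(7, Add(Add(2, 3), 1)) = Mul(7, Add(5, 1)) = Mul(7, 6) = 42)
Mul(Function('j')(11), Add(Function('f')(Function('t')(-5), Function('g')(-5)), -59)) = Mul(-9, Add(42, -59)) = Mul(-9, -17) = 153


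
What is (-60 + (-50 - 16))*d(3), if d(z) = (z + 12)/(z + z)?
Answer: -315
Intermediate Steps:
d(z) = (12 + z)/(2*z) (d(z) = (12 + z)/((2*z)) = (12 + z)*(1/(2*z)) = (12 + z)/(2*z))
(-60 + (-50 - 16))*d(3) = (-60 + (-50 - 16))*((½)*(12 + 3)/3) = (-60 - 66)*((½)*(⅓)*15) = -126*5/2 = -315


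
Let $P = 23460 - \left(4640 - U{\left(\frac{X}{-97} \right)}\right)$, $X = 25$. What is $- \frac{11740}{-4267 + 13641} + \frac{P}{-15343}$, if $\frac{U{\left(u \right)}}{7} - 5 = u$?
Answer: $- \frac{17307548890}{6975526177} \approx -2.4812$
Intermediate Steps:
$U{\left(u \right)} = 35 + 7 u$
$P = \frac{1828760}{97}$ ($P = 23460 - \left(4640 - \left(35 + 7 \frac{25}{-97}\right)\right) = 23460 - \left(4640 - \left(35 + 7 \cdot 25 \left(- \frac{1}{97}\right)\right)\right) = 23460 - \left(4640 - \left(35 + 7 \left(- \frac{25}{97}\right)\right)\right) = 23460 - \left(4640 - \left(35 - \frac{175}{97}\right)\right) = 23460 - \left(4640 - \frac{3220}{97}\right) = 23460 - \frac{446860}{97} = \frac{1828760}{97} \approx 18853.0$)
$- \frac{11740}{-4267 + 13641} + \frac{P}{-15343} = - \frac{11740}{-4267 + 13641} + \frac{1828760}{97 \left(-15343\right)} = - \frac{11740}{9374} + \frac{1828760}{97} \left(- \frac{1}{15343}\right) = \left(-11740\right) \frac{1}{9374} - \frac{1828760}{1488271} = - \frac{5870}{4687} - \frac{1828760}{1488271} = - \frac{17307548890}{6975526177}$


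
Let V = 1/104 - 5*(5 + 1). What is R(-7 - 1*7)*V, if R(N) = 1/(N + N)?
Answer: 3119/2912 ≈ 1.0711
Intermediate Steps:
R(N) = 1/(2*N)
V = -3119/104 (V = 1/104 - 5*6 = 1/104 - 30 = -3119/104 ≈ -29.990)
R(-7 - 1*7)*V = (1/(2*(-7 - 1*7)))*(-3119/104) = (1/(2*(-7 - 7)))*(-3119/104) = ((1/2)/(-14))*(-3119/104) = ((1/2)*(-1/14))*(-3119/104) = -1/28*(-3119/104) = 3119/2912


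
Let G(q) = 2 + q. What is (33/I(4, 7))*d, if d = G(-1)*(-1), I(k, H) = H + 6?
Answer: -33/13 ≈ -2.5385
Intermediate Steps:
I(k, H) = 6 + H
d = -1 (d = (2 - 1)*(-1) = 1*(-1) = -1)
(33/I(4, 7))*d = (33/(6 + 7))*(-1) = (33/13)*(-1) = -33/13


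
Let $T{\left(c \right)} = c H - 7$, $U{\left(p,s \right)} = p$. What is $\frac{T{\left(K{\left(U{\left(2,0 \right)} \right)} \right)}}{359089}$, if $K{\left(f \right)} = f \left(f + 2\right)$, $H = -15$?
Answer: $- \frac{127}{359089} \approx -0.00035367$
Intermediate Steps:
$K{\left(f \right)} = f \left(2 + f\right)$
$T{\left(c \right)} = -7 - 15 c$ ($T{\left(c \right)} = c \left(-15\right) - 7 = - 15 c - 7 = -7 - 15 c$)
$\frac{T{\left(K{\left(U{\left(2,0 \right)} \right)} \right)}}{359089} = \frac{-7 - 15 \cdot 2 \left(2 + 2\right)}{359089} = \left(-7 - 15 \cdot 2 \cdot 4\right) \frac{1}{359089} = \left(-7 - 120\right) \frac{1}{359089} = \left(-127\right) \frac{1}{359089} = - \frac{127}{359089}$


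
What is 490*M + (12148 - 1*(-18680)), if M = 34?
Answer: 47488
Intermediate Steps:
490*M + (12148 - 1*(-18680)) = 490*34 + (12148 - 1*(-18680)) = 16660 + (12148 + 18680) = 16660 + 30828 = 47488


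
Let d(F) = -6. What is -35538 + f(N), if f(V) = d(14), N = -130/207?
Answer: -35544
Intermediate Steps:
N = -130/207 (N = -130*1/207 = -130/207 ≈ -0.62802)
f(V) = -6
-35538 + f(N) = -35538 - 6 = -35544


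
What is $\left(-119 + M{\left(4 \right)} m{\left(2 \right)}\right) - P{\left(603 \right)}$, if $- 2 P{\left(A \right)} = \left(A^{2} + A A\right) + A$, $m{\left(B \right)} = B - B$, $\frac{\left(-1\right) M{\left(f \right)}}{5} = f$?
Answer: $\frac{727583}{2} \approx 3.6379 \cdot 10^{5}$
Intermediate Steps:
$M{\left(f \right)} = - 5 f$
$m{\left(B \right)} = 0$
$P{\left(A \right)} = - A^{2} - \frac{A}{2}$ ($P{\left(A \right)} = - \frac{\left(A^{2} + A A\right) + A}{2} = - \frac{\left(A^{2} + A^{2}\right) + A}{2} = - \frac{2 A^{2} + A}{2} = - \frac{A + 2 A^{2}}{2} = - A^{2} - \frac{A}{2}$)
$\left(-119 + M{\left(4 \right)} m{\left(2 \right)}\right) - P{\left(603 \right)} = \left(-119 + \left(-5\right) 4 \cdot 0\right) - \left(-1\right) 603 \left(\frac{1}{2} + 603\right) = \left(-119 - 0\right) - \left(-1\right) 603 \cdot \frac{1207}{2} = \left(-119 + 0\right) - - \frac{727821}{2} = -119 + \frac{727821}{2} = \frac{727583}{2}$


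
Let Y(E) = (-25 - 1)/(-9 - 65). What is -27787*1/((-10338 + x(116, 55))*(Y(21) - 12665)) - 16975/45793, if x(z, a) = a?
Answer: -81841653476967/220655014628048 ≈ -0.37090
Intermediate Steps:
Y(E) = 13/37 (Y(E) = -26/(-74) = -26*(-1/74) = 13/37)
-27787*1/((-10338 + x(116, 55))*(Y(21) - 12665)) - 16975/45793 = -27787*1/((-10338 + 55)*(13/37 - 12665)) - 16975/45793 = -27787/((-468592/37*(-10283))) - 16975*1/45793 = -27787/4818531536/37 - 16975/45793 = -27787*37/4818531536 - 16975/45793 = -1028119/4818531536 - 16975/45793 = -81841653476967/220655014628048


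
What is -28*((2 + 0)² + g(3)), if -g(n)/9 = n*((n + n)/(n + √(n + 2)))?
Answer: 3290 - 1134*√5 ≈ 754.30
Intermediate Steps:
g(n) = -18*n²/(n + √(2 + n)) (g(n) = -9*n*(n + n)/(n + √(n + 2)) = -9*n*(2*n)/(n + √(2 + n)) = -9*n*2*n/(n + √(2 + n)) = -18*n²/(n + √(2 + n)))
-28*((2 + 0)² + g(3)) = -28*((2 + 0)² - 18*3²/(3 + √(2 + 3))) = -28*(2² - 18*9/(3 + √5)) = -28*(4 - 162/(3 + √5)) = -112 + 4536/(3 + √5)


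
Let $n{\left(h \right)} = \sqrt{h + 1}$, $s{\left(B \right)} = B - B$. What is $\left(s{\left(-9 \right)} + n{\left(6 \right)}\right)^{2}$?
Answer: $7$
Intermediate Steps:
$s{\left(B \right)} = 0$
$n{\left(h \right)} = \sqrt{1 + h}$
$\left(s{\left(-9 \right)} + n{\left(6 \right)}\right)^{2} = \left(0 + \sqrt{1 + 6}\right)^{2} = \left(0 + \sqrt{7}\right)^{2} = \left(\sqrt{7}\right)^{2} = 7$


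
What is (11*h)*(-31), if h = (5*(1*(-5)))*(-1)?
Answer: -8525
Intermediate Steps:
h = 25 (h = (5*(-5))*(-1) = -25*(-1) = 25)
(11*h)*(-31) = (11*25)*(-31) = 275*(-31) = -8525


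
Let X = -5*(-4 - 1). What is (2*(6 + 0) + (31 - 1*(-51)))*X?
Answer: 2350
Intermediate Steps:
X = 25 (X = -5*(-5) = 25)
(2*(6 + 0) + (31 - 1*(-51)))*X = (2*(6 + 0) + (31 - 1*(-51)))*25 = (2*6 + (31 + 51))*25 = (12 + 82)*25 = 94*25 = 2350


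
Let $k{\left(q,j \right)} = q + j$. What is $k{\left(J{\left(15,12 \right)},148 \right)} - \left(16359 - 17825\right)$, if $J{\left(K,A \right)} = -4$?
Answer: $1610$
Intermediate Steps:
$k{\left(q,j \right)} = j + q$
$k{\left(J{\left(15,12 \right)},148 \right)} - \left(16359 - 17825\right) = \left(148 - 4\right) - \left(16359 - 17825\right) = 144 - \left(16359 - 17825\right) = 144 - -1466 = 144 + 1466 = 1610$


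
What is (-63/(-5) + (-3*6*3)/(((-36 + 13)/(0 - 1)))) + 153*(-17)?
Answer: -297936/115 ≈ -2590.7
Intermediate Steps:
(-63/(-5) + (-3*6*3)/(((-36 + 13)/(0 - 1)))) + 153*(-17) = (-63*(-1/5) + (-18*3)/((-23/(-1)))) - 2601 = (63/5 - 54/((-23*(-1)))) - 2601 = (63/5 - 54/23) - 2601 = 1179/115 - 2601 = -297936/115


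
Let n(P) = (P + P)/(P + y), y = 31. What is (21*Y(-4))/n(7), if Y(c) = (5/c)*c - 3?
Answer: 114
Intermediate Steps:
Y(c) = 2 (Y(c) = 5 - 3 = 2)
n(P) = 2*P/(31 + P) (n(P) = (P + P)/(P + 31) = (2*P)/(31 + P) = 2*P/(31 + P))
(21*Y(-4))/n(7) = (21*2)/((2*7/(31 + 7))) = 42/((2*7/38)) = 42/((2*7*(1/38))) = 42/(7/19) = 42*(19/7) = 114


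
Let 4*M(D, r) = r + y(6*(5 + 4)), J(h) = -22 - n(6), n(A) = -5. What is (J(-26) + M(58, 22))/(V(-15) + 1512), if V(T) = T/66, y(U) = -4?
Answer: -275/33259 ≈ -0.0082684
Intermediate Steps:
V(T) = T/66 (V(T) = T*(1/66) = T/66)
J(h) = -17 (J(h) = -22 - 1*(-5) = -22 + 5 = -17)
M(D, r) = -1 + r/4 (M(D, r) = (r - 4)/4 = (-4 + r)/4 = -1 + r/4)
(J(-26) + M(58, 22))/(V(-15) + 1512) = (-17 + (-1 + (1/4)*22))/((1/66)*(-15) + 1512) = (-17 + (-1 + 11/2))/(-5/22 + 1512) = (-17 + 9/2)/(33259/22) = -25/2*22/33259 = -275/33259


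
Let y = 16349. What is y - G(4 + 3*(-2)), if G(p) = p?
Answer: 16351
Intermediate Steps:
y - G(4 + 3*(-2)) = 16349 - (4 + 3*(-2)) = 16349 - (4 - 6) = 16349 - 1*(-2) = 16349 + 2 = 16351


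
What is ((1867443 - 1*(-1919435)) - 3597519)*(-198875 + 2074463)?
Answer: 355159468092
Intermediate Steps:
((1867443 - 1*(-1919435)) - 3597519)*(-198875 + 2074463) = ((1867443 + 1919435) - 3597519)*1875588 = (3786878 - 3597519)*1875588 = 189359*1875588 = 355159468092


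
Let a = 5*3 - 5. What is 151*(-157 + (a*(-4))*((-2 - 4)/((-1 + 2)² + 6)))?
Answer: -129709/7 ≈ -18530.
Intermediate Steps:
a = 10 (a = 15 - 5 = 10)
151*(-157 + (a*(-4))*((-2 - 4)/((-1 + 2)² + 6))) = 151*(-157 + (10*(-4))*((-2 - 4)/((-1 + 2)² + 6))) = 151*(-157 - (-240)/(1² + 6)) = 151*(-157 - (-240)/(1 + 6)) = 151*(-157 - (-240)/7) = 151*(-157 - 40*(-6/7)) = 151*(-157 + 240/7) = 151*(-859/7) = -129709/7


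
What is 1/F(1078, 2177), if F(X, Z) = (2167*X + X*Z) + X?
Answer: 1/4683910 ≈ 2.1350e-7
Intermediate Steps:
F(X, Z) = 2168*X + X*Z
1/F(1078, 2177) = 1/(1078*(2168 + 2177)) = 1/(1078*4345) = 1/4683910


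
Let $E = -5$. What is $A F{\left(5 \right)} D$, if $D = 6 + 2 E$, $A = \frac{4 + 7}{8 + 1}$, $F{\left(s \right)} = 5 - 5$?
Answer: $0$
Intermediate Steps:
$F{\left(s \right)} = 0$ ($F{\left(s \right)} = 5 - 5 = 0$)
$A = \frac{11}{9} \approx 1.2222$
$D = -4$ ($D = 6 + 2 \left(-5\right) = 6 - 10 = -4$)
$A F{\left(5 \right)} D = \frac{11}{9} \cdot 0 \left(-4\right) = 0 \left(-4\right) = 0$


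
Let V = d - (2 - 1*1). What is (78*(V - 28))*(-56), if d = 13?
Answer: 69888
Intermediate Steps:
V = 12 (V = 13 - (2 - 1*1) = 13 - (2 - 1) = 13 - 1*1 = 13 - 1 = 12)
(78*(V - 28))*(-56) = (78*(12 - 28))*(-56) = (78*(-16))*(-56) = -1248*(-56) = 69888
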